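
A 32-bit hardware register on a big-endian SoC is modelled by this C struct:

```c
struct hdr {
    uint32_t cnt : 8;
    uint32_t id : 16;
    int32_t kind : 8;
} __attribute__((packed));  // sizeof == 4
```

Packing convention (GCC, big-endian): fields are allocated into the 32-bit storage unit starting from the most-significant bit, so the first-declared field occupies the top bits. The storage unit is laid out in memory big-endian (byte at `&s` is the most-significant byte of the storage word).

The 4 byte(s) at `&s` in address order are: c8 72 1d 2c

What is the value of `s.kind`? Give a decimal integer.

44

[0]=0xc8 [1]=0x72 [2]=0x1d [3]=0x2c (big-endian) → word 0xc8721d2c
cnt [24+:8] = (word>>24) & 0xff = 200
id [8+:16] = (word>>8) & 0xffff = 29213
kind [0+:8] = (word>>0) & 0xff = 44  ←
kind signed 8b, MSB=0: value = 44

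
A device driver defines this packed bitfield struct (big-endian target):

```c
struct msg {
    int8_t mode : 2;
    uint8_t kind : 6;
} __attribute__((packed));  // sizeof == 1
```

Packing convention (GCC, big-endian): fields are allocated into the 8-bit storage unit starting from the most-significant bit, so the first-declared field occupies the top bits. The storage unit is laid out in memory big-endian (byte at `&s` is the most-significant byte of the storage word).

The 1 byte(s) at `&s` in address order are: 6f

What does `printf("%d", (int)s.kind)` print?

47

[0]=0x6f (big-endian) → word 0x6f
mode [6+:2] = (word>>6) & 0x3 = 1
kind [0+:6] = (word>>0) & 0x3f = 47  ←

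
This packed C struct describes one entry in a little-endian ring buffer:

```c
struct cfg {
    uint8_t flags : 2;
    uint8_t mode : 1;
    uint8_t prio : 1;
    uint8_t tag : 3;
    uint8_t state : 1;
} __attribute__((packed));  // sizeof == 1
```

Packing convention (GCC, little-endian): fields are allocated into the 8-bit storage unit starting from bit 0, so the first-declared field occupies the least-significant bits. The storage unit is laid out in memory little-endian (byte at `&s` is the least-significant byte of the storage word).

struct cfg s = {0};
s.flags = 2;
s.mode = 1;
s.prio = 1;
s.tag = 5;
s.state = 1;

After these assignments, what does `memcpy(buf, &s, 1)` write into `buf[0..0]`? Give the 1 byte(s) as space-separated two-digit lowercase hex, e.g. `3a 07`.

de

flags:2 = 2 → 0x2 << 0 → word 0x02
mode:1 = 1 → 0x1 << 2 → word 0x06
prio:1 = 1 → 0x1 << 3 → word 0x0e
tag:3 = 5 → 0x5 << 4 → word 0x5e
state:1 = 1 → 0x1 << 7 → word 0xde
word = 0xde → little-endian bytes:
  [0]=0xde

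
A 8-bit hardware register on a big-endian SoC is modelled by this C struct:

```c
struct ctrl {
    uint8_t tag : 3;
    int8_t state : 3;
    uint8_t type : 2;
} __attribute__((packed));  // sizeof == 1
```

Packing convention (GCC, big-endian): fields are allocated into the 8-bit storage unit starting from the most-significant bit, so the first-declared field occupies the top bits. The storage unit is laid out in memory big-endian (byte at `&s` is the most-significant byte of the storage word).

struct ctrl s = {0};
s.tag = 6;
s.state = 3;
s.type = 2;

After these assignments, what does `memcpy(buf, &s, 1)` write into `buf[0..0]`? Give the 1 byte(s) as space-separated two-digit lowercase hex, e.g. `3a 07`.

tag (3b) val=6 bits=0x6 at bit 5: 0xc0
state (3b) val=3 bits=0x3 at bit 2: 0xcc
type (2b) val=2 bits=0x2 at bit 0: 0xce
word = 0xce → big-endian bytes:
  [0]=0xce

ce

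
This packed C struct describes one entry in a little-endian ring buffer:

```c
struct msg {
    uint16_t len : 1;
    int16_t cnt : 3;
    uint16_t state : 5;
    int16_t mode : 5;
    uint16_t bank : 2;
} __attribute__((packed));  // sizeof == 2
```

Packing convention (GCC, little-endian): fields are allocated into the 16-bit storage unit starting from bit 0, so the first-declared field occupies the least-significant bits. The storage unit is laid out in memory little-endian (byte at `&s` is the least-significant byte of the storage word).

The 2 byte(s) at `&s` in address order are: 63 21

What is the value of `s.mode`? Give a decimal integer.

-16

[0]=0x63 [1]=0x21 (little-endian) → word 0x2163
len:1 @ bit 0 → (0x2163>>0)&0x1 = 0x1
cnt:3 @ bit 1 → (0x2163>>1)&0x7 = 0x1
state:5 @ bit 4 → (0x2163>>4)&0x1f = 0x16
mode:5 @ bit 9 → (0x2163>>9)&0x1f = 0x10  ←
bank:2 @ bit 14 → (0x2163>>14)&0x3 = 0x0
mode signed 5b, MSB=1: 16 - 32 = -16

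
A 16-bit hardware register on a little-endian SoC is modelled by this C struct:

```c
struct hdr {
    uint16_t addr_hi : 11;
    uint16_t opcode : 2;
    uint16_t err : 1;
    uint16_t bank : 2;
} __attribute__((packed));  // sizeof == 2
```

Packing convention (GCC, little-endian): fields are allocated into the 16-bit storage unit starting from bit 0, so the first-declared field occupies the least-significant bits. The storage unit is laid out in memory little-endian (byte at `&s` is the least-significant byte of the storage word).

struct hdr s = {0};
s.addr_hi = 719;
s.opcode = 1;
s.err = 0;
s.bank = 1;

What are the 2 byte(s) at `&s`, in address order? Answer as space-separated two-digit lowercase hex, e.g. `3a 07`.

cf 4a

addr_hi (11b) val=719 bits=0x2cf at bit 0: 0x02cf
opcode (2b) val=1 bits=0x1 at bit 11: 0x0acf
err (1b) val=0 bits=0x0 at bit 13: 0x0acf
bank (2b) val=1 bits=0x1 at bit 14: 0x4acf
word = 0x4acf → little-endian bytes:
  [0]=0xcf  [1]=0x4a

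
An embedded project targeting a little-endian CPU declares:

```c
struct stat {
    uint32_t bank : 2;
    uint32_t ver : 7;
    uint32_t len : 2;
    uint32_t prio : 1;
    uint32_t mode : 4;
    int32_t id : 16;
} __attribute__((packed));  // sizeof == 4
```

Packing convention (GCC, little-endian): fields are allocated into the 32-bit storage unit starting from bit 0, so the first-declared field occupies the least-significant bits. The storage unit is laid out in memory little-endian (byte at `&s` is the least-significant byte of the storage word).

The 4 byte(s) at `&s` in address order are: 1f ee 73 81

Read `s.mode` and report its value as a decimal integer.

[0]=0x1f [1]=0xee [2]=0x73 [3]=0x81 (little-endian) → word 0x8173ee1f
bank [0+:2] = (word>>0) & 0x3 = 3
ver [2+:7] = (word>>2) & 0x7f = 7
len [9+:2] = (word>>9) & 0x3 = 3
prio [11+:1] = (word>>11) & 0x1 = 1
mode [12+:4] = (word>>12) & 0xf = 14  ←
id [16+:16] = (word>>16) & 0xffff = 33139

14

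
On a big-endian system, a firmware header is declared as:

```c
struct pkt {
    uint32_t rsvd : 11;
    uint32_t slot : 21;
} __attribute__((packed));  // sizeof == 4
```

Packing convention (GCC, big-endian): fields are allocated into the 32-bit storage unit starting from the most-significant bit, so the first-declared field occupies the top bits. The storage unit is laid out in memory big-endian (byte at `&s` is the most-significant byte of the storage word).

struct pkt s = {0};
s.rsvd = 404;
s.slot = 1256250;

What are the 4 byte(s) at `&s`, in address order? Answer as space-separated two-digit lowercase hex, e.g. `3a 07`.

32 93 2b 3a

[21+:11] rsvd=404 & 0x7ff = 0x194; word=0x32800000
[0+:21] slot=1256250 & 0x1fffff = 0x132b3a; word=0x32932b3a
word = 0x32932b3a → big-endian bytes:
  [0]=0x32  [1]=0x93  [2]=0x2b  [3]=0x3a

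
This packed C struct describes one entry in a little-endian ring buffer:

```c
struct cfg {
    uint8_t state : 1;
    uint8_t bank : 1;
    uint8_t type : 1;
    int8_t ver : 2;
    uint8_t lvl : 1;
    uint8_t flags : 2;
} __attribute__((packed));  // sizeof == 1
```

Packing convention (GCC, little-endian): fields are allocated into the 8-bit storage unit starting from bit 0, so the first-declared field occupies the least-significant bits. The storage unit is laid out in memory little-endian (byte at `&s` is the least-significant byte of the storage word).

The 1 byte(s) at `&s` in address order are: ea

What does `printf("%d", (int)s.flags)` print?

3

[0]=0xea (little-endian) → word 0xea
state [0+:1] = (word>>0) & 0x1 = 0
bank [1+:1] = (word>>1) & 0x1 = 1
type [2+:1] = (word>>2) & 0x1 = 0
ver [3+:2] = (word>>3) & 0x3 = 1
lvl [5+:1] = (word>>5) & 0x1 = 1
flags [6+:2] = (word>>6) & 0x3 = 3  ←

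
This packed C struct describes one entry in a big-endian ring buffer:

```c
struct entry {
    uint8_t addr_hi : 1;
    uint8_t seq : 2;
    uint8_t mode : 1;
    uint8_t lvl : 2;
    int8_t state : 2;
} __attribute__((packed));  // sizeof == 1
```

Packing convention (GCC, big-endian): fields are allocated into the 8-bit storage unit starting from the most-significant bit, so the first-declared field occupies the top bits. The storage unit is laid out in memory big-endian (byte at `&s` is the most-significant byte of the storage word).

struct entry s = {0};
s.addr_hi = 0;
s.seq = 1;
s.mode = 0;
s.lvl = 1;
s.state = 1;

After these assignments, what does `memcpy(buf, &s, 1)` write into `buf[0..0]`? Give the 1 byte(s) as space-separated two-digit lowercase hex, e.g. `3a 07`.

[7+:1] addr_hi=0 & 0x1 = 0x0; word=0x00
[5+:2] seq=1 & 0x3 = 0x1; word=0x20
[4+:1] mode=0 & 0x1 = 0x0; word=0x20
[2+:2] lvl=1 & 0x3 = 0x1; word=0x24
[0+:2] state=1 & 0x3 = 0x1; word=0x25
word = 0x25 → big-endian bytes:
  [0]=0x25

25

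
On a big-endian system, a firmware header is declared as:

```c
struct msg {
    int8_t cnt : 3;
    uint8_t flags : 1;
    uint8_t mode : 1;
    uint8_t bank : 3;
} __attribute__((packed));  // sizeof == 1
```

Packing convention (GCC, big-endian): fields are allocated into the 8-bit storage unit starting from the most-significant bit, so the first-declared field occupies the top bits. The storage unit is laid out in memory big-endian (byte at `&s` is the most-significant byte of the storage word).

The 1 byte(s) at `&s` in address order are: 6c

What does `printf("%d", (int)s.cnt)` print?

3

[0]=0x6c (big-endian) → word 0x6c
cnt:3 @ bit 5 → (0x6c>>5)&0x7 = 0x3  ←
flags:1 @ bit 4 → (0x6c>>4)&0x1 = 0x0
mode:1 @ bit 3 → (0x6c>>3)&0x1 = 0x1
bank:3 @ bit 0 → (0x6c>>0)&0x7 = 0x4
cnt signed 3b, MSB=0: value = 3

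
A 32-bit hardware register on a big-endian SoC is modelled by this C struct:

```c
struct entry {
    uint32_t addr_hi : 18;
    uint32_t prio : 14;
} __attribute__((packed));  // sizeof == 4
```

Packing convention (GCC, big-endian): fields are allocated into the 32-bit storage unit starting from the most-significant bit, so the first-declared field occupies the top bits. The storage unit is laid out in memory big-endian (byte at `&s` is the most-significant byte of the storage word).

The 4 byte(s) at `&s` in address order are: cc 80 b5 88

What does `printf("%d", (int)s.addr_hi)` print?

209410

[0]=0xcc [1]=0x80 [2]=0xb5 [3]=0x88 (big-endian) → word 0xcc80b588
addr_hi:18 @ bit 14 → (0xcc80b588>>14)&0x3ffff = 0x33202  ←
prio:14 @ bit 0 → (0xcc80b588>>0)&0x3fff = 0x3588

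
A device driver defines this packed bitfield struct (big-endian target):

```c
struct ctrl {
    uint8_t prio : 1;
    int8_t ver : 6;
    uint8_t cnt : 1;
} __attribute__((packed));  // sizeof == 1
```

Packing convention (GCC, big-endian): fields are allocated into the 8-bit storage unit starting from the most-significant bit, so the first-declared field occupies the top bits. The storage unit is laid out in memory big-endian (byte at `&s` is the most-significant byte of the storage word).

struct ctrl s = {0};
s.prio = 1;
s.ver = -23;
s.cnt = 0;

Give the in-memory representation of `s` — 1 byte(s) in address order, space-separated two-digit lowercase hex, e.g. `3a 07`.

prio (1b) val=1 bits=0x1 at bit 7: 0x80
ver (6b) val=-23 bits=0x29 at bit 1: 0xd2
cnt (1b) val=0 bits=0x0 at bit 0: 0xd2
word = 0xd2 → big-endian bytes:
  [0]=0xd2

d2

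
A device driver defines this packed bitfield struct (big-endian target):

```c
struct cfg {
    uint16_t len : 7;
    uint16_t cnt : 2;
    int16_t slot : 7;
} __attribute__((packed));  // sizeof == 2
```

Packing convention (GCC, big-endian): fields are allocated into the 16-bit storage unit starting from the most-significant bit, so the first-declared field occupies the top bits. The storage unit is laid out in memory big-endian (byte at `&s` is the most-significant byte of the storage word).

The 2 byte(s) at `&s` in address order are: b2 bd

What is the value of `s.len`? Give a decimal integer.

[0]=0xb2 [1]=0xbd (big-endian) → word 0xb2bd
len:7 @ bit 9 → (0xb2bd>>9)&0x7f = 0x59  ←
cnt:2 @ bit 7 → (0xb2bd>>7)&0x3 = 0x1
slot:7 @ bit 0 → (0xb2bd>>0)&0x7f = 0x3d

89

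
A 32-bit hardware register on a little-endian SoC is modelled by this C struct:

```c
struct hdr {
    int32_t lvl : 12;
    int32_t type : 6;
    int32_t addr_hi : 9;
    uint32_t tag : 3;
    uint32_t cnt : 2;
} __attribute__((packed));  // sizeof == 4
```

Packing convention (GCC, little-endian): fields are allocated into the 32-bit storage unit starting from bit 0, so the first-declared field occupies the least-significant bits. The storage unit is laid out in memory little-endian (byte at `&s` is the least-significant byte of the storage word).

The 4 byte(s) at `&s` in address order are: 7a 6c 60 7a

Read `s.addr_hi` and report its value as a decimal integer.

[0]=0x7a [1]=0x6c [2]=0x60 [3]=0x7a (little-endian) → word 0x7a606c7a
lvl [0+:12] = (word>>0) & 0xfff = 3194
type [12+:6] = (word>>12) & 0x3f = 6
addr_hi [18+:9] = (word>>18) & 0x1ff = 152  ←
tag [27+:3] = (word>>27) & 0x7 = 7
cnt [30+:2] = (word>>30) & 0x3 = 1
addr_hi signed 9b, MSB=0: value = 152

152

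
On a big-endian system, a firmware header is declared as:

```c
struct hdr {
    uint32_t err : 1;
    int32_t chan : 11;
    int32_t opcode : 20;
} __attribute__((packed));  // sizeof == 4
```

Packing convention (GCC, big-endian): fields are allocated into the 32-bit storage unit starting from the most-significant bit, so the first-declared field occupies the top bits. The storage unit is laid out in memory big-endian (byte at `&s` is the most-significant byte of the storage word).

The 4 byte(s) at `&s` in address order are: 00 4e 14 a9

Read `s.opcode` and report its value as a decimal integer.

[0]=0x00 [1]=0x4e [2]=0x14 [3]=0xa9 (big-endian) → word 0x004e14a9
err:1 @ bit 31 → (0x004e14a9>>31)&0x1 = 0x0
chan:11 @ bit 20 → (0x004e14a9>>20)&0x7ff = 0x4
opcode:20 @ bit 0 → (0x004e14a9>>0)&0xfffff = 0xe14a9  ←
opcode signed 20b, MSB=1: 922793 - 1048576 = -125783

-125783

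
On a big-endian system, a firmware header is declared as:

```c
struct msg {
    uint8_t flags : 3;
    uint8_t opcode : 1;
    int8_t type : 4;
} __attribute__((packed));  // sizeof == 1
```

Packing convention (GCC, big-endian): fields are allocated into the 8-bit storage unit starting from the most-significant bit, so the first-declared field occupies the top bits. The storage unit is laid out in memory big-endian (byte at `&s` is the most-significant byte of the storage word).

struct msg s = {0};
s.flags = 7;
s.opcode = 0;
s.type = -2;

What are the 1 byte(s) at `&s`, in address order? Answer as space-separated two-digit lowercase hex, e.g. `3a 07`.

[5+:3] flags=7 & 0x7 = 0x7; word=0xe0
[4+:1] opcode=0 & 0x1 = 0x0; word=0xe0
[0+:4] type=-2 & 0xf = 0xe; word=0xee
word = 0xee → big-endian bytes:
  [0]=0xee

ee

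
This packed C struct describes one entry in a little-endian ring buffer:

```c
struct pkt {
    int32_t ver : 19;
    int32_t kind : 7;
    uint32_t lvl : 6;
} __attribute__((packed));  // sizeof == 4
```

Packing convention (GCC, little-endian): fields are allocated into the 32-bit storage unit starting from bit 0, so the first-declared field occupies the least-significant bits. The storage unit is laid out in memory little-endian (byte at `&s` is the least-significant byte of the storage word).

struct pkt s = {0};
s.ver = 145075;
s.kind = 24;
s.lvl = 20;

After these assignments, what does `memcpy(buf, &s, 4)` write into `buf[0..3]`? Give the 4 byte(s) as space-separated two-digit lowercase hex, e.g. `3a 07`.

ver:19 = 145075 → 0x236b3 << 0 → word 0x000236b3
kind:7 = 24 → 0x18 << 19 → word 0x00c236b3
lvl:6 = 20 → 0x14 << 26 → word 0x50c236b3
word = 0x50c236b3 → little-endian bytes:
  [0]=0xb3  [1]=0x36  [2]=0xc2  [3]=0x50

b3 36 c2 50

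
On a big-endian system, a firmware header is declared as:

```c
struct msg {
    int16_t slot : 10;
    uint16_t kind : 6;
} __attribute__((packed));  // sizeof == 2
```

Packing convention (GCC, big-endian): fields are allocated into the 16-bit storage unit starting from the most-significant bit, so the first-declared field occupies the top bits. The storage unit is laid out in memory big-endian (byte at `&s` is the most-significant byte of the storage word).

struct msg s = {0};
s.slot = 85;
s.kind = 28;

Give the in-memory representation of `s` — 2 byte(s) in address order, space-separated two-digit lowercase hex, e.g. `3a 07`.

[6+:10] slot=85 & 0x3ff = 0x55; word=0x1540
[0+:6] kind=28 & 0x3f = 0x1c; word=0x155c
word = 0x155c → big-endian bytes:
  [0]=0x15  [1]=0x5c

15 5c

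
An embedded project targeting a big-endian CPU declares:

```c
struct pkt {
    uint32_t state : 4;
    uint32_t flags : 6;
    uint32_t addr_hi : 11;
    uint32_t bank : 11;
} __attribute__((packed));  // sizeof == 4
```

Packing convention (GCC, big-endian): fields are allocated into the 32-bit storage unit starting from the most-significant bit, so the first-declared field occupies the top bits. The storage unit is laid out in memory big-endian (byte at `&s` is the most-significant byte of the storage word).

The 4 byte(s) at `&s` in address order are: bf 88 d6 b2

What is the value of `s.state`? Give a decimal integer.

[0]=0xbf [1]=0x88 [2]=0xd6 [3]=0xb2 (big-endian) → word 0xbf88d6b2
state:4 @ bit 28 → (0xbf88d6b2>>28)&0xf = 0xb  ←
flags:6 @ bit 22 → (0xbf88d6b2>>22)&0x3f = 0x3e
addr_hi:11 @ bit 11 → (0xbf88d6b2>>11)&0x7ff = 0x11a
bank:11 @ bit 0 → (0xbf88d6b2>>0)&0x7ff = 0x6b2

11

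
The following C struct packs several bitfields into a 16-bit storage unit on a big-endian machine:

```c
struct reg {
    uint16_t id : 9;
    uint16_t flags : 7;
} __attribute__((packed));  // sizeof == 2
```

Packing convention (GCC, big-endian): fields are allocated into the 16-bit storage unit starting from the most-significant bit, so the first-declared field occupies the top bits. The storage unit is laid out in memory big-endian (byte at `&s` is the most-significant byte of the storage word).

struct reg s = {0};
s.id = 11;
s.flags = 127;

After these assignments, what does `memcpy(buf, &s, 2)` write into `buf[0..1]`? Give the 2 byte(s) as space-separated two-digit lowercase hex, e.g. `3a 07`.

[7+:9] id=11 & 0x1ff = 0xb; word=0x0580
[0+:7] flags=127 & 0x7f = 0x7f; word=0x05ff
word = 0x05ff → big-endian bytes:
  [0]=0x05  [1]=0xff

05 ff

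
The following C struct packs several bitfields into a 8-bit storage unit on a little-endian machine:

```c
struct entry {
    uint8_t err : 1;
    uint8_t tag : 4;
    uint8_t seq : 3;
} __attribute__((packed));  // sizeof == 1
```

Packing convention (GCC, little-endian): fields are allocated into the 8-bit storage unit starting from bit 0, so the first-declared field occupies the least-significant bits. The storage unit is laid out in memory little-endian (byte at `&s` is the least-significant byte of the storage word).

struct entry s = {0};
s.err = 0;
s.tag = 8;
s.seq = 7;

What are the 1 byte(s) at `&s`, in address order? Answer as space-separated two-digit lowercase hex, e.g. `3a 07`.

f0

err (1b) val=0 bits=0x0 at bit 0: 0x00
tag (4b) val=8 bits=0x8 at bit 1: 0x10
seq (3b) val=7 bits=0x7 at bit 5: 0xf0
word = 0xf0 → little-endian bytes:
  [0]=0xf0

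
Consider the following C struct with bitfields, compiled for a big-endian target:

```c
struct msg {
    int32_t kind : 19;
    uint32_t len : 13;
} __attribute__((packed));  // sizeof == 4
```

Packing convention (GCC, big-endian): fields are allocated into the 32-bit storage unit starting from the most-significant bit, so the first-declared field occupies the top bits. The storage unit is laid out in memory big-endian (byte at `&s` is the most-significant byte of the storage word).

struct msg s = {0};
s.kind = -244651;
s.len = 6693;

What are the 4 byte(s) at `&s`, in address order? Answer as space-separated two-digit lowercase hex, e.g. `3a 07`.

88 8a ba 25

kind:19 = -244651 → 0x44455 << 13 → word 0x888aa000
len:13 = 6693 → 0x1a25 << 0 → word 0x888aba25
word = 0x888aba25 → big-endian bytes:
  [0]=0x88  [1]=0x8a  [2]=0xba  [3]=0x25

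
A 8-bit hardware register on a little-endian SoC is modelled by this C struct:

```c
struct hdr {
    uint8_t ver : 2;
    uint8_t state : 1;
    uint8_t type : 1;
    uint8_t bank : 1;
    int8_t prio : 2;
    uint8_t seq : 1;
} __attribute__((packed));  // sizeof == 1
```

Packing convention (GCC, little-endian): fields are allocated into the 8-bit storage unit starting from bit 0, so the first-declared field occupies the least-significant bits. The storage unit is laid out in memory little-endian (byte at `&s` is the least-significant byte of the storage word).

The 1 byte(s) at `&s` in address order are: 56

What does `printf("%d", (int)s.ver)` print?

[0]=0x56 (little-endian) → word 0x56
ver [0+:2] = (word>>0) & 0x3 = 2  ←
state [2+:1] = (word>>2) & 0x1 = 1
type [3+:1] = (word>>3) & 0x1 = 0
bank [4+:1] = (word>>4) & 0x1 = 1
prio [5+:2] = (word>>5) & 0x3 = 2
seq [7+:1] = (word>>7) & 0x1 = 0

2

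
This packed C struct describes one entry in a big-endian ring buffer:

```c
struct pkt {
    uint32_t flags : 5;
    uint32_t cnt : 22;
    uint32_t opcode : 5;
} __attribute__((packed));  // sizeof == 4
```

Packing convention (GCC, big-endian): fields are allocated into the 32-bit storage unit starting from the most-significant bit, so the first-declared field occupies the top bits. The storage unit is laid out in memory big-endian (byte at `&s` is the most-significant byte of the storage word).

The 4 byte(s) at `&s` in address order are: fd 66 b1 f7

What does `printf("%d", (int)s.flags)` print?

31

[0]=0xfd [1]=0x66 [2]=0xb1 [3]=0xf7 (big-endian) → word 0xfd66b1f7
flags [27+:5] = (word>>27) & 0x1f = 31  ←
cnt [5+:22] = (word>>5) & 0x3fffff = 2831759
opcode [0+:5] = (word>>0) & 0x1f = 23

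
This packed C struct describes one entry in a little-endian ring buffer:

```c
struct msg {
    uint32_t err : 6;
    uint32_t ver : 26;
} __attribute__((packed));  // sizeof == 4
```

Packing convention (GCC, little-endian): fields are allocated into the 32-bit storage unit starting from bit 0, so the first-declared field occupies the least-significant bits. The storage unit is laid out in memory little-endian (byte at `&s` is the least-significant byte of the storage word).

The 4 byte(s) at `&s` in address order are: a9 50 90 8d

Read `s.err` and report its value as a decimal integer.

[0]=0xa9 [1]=0x50 [2]=0x90 [3]=0x8d (little-endian) → word 0x8d9050a9
err:6 @ bit 0 → (0x8d9050a9>>0)&0x3f = 0x29  ←
ver:26 @ bit 6 → (0x8d9050a9>>6)&0x3ffffff = 0x2364142

41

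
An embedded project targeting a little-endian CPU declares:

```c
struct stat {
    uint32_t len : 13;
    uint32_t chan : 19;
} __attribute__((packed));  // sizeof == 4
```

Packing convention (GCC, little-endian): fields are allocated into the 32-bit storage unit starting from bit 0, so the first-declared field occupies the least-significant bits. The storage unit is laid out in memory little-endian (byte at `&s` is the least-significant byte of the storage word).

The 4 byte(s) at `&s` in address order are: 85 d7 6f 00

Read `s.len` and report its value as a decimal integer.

[0]=0x85 [1]=0xd7 [2]=0x6f [3]=0x00 (little-endian) → word 0x006fd785
len [0+:13] = (word>>0) & 0x1fff = 6021  ←
chan [13+:19] = (word>>13) & 0x7ffff = 894

6021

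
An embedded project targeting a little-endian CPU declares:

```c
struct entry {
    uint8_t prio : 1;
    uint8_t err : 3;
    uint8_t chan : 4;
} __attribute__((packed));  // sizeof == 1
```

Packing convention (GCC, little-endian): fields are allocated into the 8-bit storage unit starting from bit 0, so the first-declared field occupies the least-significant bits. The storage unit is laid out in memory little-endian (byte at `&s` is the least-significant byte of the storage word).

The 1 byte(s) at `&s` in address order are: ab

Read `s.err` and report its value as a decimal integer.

[0]=0xab (little-endian) → word 0xab
prio [0+:1] = (word>>0) & 0x1 = 1
err [1+:3] = (word>>1) & 0x7 = 5  ←
chan [4+:4] = (word>>4) & 0xf = 10

5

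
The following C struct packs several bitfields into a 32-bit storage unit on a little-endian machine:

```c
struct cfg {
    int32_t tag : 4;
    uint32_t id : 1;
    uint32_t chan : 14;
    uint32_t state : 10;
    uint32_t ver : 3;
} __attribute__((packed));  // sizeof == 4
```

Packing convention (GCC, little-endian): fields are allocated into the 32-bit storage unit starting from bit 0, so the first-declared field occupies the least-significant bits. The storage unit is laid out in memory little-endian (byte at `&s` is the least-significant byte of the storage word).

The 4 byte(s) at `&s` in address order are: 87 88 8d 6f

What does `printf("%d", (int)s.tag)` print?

[0]=0x87 [1]=0x88 [2]=0x8d [3]=0x6f (little-endian) → word 0x6f8d8887
tag [0+:4] = (word>>0) & 0xf = 7  ←
id [4+:1] = (word>>4) & 0x1 = 0
chan [5+:14] = (word>>5) & 0x3fff = 11332
state [19+:10] = (word>>19) & 0x3ff = 497
ver [29+:3] = (word>>29) & 0x7 = 3
tag signed 4b, MSB=0: value = 7

7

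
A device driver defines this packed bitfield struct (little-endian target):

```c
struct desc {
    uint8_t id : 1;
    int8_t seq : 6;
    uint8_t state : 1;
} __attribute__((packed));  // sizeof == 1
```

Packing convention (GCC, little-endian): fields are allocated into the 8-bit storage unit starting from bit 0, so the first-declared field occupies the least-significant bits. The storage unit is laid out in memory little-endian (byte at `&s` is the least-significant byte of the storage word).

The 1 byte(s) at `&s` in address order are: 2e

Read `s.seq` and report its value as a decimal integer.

23

[0]=0x2e (little-endian) → word 0x2e
id:1 @ bit 0 → (0x2e>>0)&0x1 = 0x0
seq:6 @ bit 1 → (0x2e>>1)&0x3f = 0x17  ←
state:1 @ bit 7 → (0x2e>>7)&0x1 = 0x0
seq signed 6b, MSB=0: value = 23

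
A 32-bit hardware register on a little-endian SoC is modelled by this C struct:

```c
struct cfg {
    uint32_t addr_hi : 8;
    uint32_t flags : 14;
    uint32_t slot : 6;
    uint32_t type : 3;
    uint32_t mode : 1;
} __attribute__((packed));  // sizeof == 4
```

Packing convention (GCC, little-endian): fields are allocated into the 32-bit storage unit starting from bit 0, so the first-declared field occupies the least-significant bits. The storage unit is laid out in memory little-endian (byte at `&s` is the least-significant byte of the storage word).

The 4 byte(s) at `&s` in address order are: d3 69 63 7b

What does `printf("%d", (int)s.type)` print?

[0]=0xd3 [1]=0x69 [2]=0x63 [3]=0x7b (little-endian) → word 0x7b6369d3
addr_hi:8 @ bit 0 → (0x7b6369d3>>0)&0xff = 0xd3
flags:14 @ bit 8 → (0x7b6369d3>>8)&0x3fff = 0x2369
slot:6 @ bit 22 → (0x7b6369d3>>22)&0x3f = 0x2d
type:3 @ bit 28 → (0x7b6369d3>>28)&0x7 = 0x7  ←
mode:1 @ bit 31 → (0x7b6369d3>>31)&0x1 = 0x0

7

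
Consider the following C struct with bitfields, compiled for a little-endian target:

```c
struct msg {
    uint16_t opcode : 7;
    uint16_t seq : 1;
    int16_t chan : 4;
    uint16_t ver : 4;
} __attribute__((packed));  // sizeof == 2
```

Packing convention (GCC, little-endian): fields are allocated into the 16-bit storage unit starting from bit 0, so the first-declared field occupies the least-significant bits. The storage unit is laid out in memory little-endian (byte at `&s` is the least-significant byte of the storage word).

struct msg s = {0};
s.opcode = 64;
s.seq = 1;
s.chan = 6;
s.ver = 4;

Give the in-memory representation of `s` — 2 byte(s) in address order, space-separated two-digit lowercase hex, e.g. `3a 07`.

opcode (7b) val=64 bits=0x40 at bit 0: 0x0040
seq (1b) val=1 bits=0x1 at bit 7: 0x00c0
chan (4b) val=6 bits=0x6 at bit 8: 0x06c0
ver (4b) val=4 bits=0x4 at bit 12: 0x46c0
word = 0x46c0 → little-endian bytes:
  [0]=0xc0  [1]=0x46

c0 46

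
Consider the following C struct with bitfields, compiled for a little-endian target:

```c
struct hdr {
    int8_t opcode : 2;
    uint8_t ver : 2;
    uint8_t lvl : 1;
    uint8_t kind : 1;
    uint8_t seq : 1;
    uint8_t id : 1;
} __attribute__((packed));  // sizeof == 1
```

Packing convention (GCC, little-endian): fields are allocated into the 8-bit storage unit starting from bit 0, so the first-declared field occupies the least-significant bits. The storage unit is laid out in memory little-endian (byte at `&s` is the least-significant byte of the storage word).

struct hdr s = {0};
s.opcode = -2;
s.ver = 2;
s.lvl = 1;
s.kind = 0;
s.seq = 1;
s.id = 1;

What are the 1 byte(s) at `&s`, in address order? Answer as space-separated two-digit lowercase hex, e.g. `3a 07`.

da

[0+:2] opcode=-2 & 0x3 = 0x2; word=0x02
[2+:2] ver=2 & 0x3 = 0x2; word=0x0a
[4+:1] lvl=1 & 0x1 = 0x1; word=0x1a
[5+:1] kind=0 & 0x1 = 0x0; word=0x1a
[6+:1] seq=1 & 0x1 = 0x1; word=0x5a
[7+:1] id=1 & 0x1 = 0x1; word=0xda
word = 0xda → little-endian bytes:
  [0]=0xda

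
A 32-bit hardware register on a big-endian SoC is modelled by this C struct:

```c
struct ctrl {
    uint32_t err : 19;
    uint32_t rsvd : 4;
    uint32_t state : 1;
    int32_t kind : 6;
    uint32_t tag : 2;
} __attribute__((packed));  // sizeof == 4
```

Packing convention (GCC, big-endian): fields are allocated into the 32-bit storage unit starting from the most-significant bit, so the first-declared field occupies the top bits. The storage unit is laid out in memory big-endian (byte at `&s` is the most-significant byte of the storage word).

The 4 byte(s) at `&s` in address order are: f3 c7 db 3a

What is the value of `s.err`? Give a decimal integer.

499262

[0]=0xf3 [1]=0xc7 [2]=0xdb [3]=0x3a (big-endian) → word 0xf3c7db3a
err [13+:19] = (word>>13) & 0x7ffff = 499262  ←
rsvd [9+:4] = (word>>9) & 0xf = 13
state [8+:1] = (word>>8) & 0x1 = 1
kind [2+:6] = (word>>2) & 0x3f = 14
tag [0+:2] = (word>>0) & 0x3 = 2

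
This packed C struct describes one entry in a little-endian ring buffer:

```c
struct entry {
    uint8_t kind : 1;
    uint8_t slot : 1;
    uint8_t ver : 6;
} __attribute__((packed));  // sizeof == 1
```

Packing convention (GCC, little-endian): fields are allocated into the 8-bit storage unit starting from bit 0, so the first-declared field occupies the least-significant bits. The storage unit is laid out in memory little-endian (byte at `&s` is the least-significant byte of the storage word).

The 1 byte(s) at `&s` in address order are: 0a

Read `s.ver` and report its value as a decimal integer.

2

[0]=0x0a (little-endian) → word 0x0a
kind [0+:1] = (word>>0) & 0x1 = 0
slot [1+:1] = (word>>1) & 0x1 = 1
ver [2+:6] = (word>>2) & 0x3f = 2  ←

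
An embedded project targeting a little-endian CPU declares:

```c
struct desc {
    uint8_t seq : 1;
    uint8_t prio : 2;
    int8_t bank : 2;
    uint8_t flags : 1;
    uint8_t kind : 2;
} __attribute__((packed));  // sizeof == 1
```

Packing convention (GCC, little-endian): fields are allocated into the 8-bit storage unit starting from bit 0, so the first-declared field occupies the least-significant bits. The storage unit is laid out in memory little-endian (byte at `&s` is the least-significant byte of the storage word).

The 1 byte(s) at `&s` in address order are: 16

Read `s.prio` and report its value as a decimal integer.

3

[0]=0x16 (little-endian) → word 0x16
seq:1 @ bit 0 → (0x16>>0)&0x1 = 0x0
prio:2 @ bit 1 → (0x16>>1)&0x3 = 0x3  ←
bank:2 @ bit 3 → (0x16>>3)&0x3 = 0x2
flags:1 @ bit 5 → (0x16>>5)&0x1 = 0x0
kind:2 @ bit 6 → (0x16>>6)&0x3 = 0x0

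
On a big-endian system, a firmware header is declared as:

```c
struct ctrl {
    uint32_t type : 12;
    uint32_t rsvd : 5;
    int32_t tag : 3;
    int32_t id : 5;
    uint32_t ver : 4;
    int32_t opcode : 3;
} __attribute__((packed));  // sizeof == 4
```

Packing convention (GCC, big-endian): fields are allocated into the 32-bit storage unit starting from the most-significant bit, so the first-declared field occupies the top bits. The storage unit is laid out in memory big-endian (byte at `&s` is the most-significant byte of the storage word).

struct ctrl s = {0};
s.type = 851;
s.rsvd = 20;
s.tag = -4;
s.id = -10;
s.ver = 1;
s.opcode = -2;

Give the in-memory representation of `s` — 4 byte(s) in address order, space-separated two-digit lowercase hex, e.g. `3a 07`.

35 3a 4b 0e

[20+:12] type=851 & 0xfff = 0x353; word=0x35300000
[15+:5] rsvd=20 & 0x1f = 0x14; word=0x353a0000
[12+:3] tag=-4 & 0x7 = 0x4; word=0x353a4000
[7+:5] id=-10 & 0x1f = 0x16; word=0x353a4b00
[3+:4] ver=1 & 0xf = 0x1; word=0x353a4b08
[0+:3] opcode=-2 & 0x7 = 0x6; word=0x353a4b0e
word = 0x353a4b0e → big-endian bytes:
  [0]=0x35  [1]=0x3a  [2]=0x4b  [3]=0x0e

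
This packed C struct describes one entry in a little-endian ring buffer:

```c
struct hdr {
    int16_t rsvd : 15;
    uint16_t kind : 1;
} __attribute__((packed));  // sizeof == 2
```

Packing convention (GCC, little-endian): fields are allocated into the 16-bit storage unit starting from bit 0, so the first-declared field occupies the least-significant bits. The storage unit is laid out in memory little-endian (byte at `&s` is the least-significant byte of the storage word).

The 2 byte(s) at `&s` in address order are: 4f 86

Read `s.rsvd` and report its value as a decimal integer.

1615

[0]=0x4f [1]=0x86 (little-endian) → word 0x864f
rsvd:15 @ bit 0 → (0x864f>>0)&0x7fff = 0x64f  ←
kind:1 @ bit 15 → (0x864f>>15)&0x1 = 0x1
rsvd signed 15b, MSB=0: value = 1615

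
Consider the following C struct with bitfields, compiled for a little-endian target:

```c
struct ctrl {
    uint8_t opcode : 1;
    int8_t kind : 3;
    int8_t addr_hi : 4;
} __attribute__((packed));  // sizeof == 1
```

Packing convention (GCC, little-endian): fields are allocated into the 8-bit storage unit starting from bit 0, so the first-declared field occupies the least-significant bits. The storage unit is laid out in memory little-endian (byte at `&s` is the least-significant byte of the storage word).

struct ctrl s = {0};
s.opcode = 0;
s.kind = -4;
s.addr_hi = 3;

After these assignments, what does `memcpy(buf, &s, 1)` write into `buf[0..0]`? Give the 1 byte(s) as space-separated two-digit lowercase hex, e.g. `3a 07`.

[0+:1] opcode=0 & 0x1 = 0x0; word=0x00
[1+:3] kind=-4 & 0x7 = 0x4; word=0x08
[4+:4] addr_hi=3 & 0xf = 0x3; word=0x38
word = 0x38 → little-endian bytes:
  [0]=0x38

38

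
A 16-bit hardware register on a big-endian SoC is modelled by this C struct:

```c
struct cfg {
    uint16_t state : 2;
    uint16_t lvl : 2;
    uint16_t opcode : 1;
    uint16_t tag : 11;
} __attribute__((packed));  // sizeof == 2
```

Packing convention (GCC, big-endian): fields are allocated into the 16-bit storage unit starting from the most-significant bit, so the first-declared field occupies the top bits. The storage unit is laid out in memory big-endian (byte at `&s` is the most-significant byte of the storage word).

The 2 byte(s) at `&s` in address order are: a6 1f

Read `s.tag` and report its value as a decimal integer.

1567

[0]=0xa6 [1]=0x1f (big-endian) → word 0xa61f
state:2 @ bit 14 → (0xa61f>>14)&0x3 = 0x2
lvl:2 @ bit 12 → (0xa61f>>12)&0x3 = 0x2
opcode:1 @ bit 11 → (0xa61f>>11)&0x1 = 0x0
tag:11 @ bit 0 → (0xa61f>>0)&0x7ff = 0x61f  ←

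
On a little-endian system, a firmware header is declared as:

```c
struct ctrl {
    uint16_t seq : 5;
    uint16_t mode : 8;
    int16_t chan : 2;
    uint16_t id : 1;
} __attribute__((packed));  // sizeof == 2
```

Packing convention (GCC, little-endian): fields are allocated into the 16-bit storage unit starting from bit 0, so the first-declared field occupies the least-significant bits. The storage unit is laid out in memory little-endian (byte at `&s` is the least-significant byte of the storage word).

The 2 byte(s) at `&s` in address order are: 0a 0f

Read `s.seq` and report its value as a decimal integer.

10

[0]=0x0a [1]=0x0f (little-endian) → word 0x0f0a
seq [0+:5] = (word>>0) & 0x1f = 10  ←
mode [5+:8] = (word>>5) & 0xff = 120
chan [13+:2] = (word>>13) & 0x3 = 0
id [15+:1] = (word>>15) & 0x1 = 0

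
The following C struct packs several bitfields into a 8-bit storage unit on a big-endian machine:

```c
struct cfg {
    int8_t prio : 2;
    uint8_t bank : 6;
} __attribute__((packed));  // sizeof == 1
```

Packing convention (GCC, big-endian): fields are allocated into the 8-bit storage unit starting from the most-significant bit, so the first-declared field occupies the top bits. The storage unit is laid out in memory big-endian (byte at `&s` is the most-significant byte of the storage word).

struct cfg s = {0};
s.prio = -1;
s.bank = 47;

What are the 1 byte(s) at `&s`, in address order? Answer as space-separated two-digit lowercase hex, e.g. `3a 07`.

ef

prio (2b) val=-1 bits=0x3 at bit 6: 0xc0
bank (6b) val=47 bits=0x2f at bit 0: 0xef
word = 0xef → big-endian bytes:
  [0]=0xef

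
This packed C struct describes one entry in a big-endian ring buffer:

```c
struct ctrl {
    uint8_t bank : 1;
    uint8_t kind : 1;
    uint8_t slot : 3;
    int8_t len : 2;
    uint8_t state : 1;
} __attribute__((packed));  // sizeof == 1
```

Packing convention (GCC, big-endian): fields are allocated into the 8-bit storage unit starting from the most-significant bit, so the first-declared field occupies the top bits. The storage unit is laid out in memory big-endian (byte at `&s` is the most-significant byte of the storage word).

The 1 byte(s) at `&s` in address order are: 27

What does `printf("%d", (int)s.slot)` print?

[0]=0x27 (big-endian) → word 0x27
bank [7+:1] = (word>>7) & 0x1 = 0
kind [6+:1] = (word>>6) & 0x1 = 0
slot [3+:3] = (word>>3) & 0x7 = 4  ←
len [1+:2] = (word>>1) & 0x3 = 3
state [0+:1] = (word>>0) & 0x1 = 1

4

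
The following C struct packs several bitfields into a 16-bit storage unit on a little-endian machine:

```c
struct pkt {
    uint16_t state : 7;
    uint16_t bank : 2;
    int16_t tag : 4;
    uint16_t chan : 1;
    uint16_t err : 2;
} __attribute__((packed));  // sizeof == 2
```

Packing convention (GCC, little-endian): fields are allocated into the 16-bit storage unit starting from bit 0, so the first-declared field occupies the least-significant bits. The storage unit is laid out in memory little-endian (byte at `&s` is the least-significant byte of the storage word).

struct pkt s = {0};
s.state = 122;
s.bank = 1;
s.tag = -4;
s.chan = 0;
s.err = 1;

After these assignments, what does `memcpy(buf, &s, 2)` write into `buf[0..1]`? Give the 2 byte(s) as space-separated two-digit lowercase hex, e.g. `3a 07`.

fa 58

state (7b) val=122 bits=0x7a at bit 0: 0x007a
bank (2b) val=1 bits=0x1 at bit 7: 0x00fa
tag (4b) val=-4 bits=0xc at bit 9: 0x18fa
chan (1b) val=0 bits=0x0 at bit 13: 0x18fa
err (2b) val=1 bits=0x1 at bit 14: 0x58fa
word = 0x58fa → little-endian bytes:
  [0]=0xfa  [1]=0x58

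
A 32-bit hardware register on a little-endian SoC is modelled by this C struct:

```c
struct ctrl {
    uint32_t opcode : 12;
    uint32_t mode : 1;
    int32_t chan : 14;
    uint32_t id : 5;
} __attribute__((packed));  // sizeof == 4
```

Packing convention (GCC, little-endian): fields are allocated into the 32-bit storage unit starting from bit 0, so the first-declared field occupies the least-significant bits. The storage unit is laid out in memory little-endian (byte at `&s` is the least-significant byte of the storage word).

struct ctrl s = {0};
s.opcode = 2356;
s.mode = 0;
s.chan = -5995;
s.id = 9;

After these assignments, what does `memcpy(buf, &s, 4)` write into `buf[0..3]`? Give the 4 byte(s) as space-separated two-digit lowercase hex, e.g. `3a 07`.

34 a9 12 4d

opcode (12b) val=2356 bits=0x934 at bit 0: 0x00000934
mode (1b) val=0 bits=0x0 at bit 12: 0x00000934
chan (14b) val=-5995 bits=0x2895 at bit 13: 0x0512a934
id (5b) val=9 bits=0x9 at bit 27: 0x4d12a934
word = 0x4d12a934 → little-endian bytes:
  [0]=0x34  [1]=0xa9  [2]=0x12  [3]=0x4d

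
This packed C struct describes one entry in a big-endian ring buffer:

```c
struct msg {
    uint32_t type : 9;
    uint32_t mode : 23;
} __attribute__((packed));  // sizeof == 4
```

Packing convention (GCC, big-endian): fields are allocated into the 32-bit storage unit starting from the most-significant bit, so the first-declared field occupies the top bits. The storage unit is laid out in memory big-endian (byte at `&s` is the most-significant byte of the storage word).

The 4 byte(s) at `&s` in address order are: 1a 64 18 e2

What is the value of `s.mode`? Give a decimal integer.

6559970

[0]=0x1a [1]=0x64 [2]=0x18 [3]=0xe2 (big-endian) → word 0x1a6418e2
type [23+:9] = (word>>23) & 0x1ff = 52
mode [0+:23] = (word>>0) & 0x7fffff = 6559970  ←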